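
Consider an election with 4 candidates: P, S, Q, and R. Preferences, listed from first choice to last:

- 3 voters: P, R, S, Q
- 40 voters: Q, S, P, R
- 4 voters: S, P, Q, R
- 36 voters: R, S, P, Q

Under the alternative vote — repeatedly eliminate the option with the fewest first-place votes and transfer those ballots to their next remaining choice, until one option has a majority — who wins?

Q

Round 1: P 3, S 4, Q 40, R 36. Eliminate P.
Round 2: S 4, Q 40, R 39. Eliminate S.
Round 3: Q 44, R 39. Q has a majority.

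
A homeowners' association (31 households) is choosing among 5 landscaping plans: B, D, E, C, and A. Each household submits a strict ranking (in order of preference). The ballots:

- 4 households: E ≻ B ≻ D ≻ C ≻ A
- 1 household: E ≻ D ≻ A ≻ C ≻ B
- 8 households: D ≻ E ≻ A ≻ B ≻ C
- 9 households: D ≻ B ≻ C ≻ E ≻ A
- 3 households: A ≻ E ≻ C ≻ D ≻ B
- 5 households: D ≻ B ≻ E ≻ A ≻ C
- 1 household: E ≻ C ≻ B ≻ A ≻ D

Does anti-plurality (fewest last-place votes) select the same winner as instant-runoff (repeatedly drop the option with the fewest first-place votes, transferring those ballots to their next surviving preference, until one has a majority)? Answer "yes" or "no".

Anti-plurality — last-place votes: B 4, D 1, E 0, C 13, A 13. Winner: E.
Instant-runoff — R1 B 0, D 22, E 6, C 0, A 3 (D winner). Winner: D.
The two methods disagree.

no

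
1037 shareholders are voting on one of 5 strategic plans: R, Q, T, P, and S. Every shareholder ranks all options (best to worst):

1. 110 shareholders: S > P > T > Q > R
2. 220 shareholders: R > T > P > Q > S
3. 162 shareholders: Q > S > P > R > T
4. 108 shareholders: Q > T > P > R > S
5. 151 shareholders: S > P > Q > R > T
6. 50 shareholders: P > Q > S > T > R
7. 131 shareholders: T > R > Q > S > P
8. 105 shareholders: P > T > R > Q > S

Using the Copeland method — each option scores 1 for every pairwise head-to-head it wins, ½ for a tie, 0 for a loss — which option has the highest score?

R: beats T and S; loses to Q and P → score 2.
Q: beats R and S; loses to T and P → score 2.
T: beats Q and S; loses to R and P → score 2.
P: beats R, Q, and T; loses to S → score 3.
S: beats P; loses to R, Q, and T → score 1.
P has the best pairwise record.

P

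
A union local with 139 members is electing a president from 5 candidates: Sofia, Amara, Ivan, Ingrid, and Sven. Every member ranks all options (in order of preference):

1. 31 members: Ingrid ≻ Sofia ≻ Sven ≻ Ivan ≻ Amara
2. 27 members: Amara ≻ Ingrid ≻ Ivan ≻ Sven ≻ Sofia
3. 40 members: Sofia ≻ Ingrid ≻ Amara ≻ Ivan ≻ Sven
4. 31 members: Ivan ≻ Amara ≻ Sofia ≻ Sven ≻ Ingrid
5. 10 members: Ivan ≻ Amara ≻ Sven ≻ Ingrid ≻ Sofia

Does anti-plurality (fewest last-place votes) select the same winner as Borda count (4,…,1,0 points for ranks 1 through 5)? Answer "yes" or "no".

Anti-plurality — last-place votes: Sofia 37, Amara 31, Ivan 0, Ingrid 31, Sven 40. Winner: Ivan.
Borda — scores: Sofia 315, Amara 311, Ivan 289, Ingrid 335, Sven 140. Winner: Ingrid.
The two methods disagree.

no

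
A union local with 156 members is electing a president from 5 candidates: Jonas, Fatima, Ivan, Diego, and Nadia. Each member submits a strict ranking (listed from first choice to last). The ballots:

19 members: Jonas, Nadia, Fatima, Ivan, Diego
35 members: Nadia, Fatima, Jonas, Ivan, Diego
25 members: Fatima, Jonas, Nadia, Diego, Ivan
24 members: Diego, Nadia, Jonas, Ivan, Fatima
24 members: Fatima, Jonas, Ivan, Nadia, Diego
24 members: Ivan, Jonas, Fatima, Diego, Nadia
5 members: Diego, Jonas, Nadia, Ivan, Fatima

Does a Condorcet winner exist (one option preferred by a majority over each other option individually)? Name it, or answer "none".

Checking pairwise contests:
Fatima beats Jonas 84–72.
Nadia beats Fatima 83–73.
Jonas beats Ivan 132–24.
Jonas beats Diego 127–29.
Jonas beats Nadia 97–59.
Every option loses at least one head-to-head, so there is no Condorcet winner.

none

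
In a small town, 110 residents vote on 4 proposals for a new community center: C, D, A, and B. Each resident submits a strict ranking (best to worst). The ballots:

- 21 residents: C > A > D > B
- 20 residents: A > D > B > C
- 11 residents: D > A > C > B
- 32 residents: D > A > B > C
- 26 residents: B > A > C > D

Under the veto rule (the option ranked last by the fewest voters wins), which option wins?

Last-place votes: C 52, D 26, A 0, B 32.
A is ranked last by the fewest voters, so A wins.

A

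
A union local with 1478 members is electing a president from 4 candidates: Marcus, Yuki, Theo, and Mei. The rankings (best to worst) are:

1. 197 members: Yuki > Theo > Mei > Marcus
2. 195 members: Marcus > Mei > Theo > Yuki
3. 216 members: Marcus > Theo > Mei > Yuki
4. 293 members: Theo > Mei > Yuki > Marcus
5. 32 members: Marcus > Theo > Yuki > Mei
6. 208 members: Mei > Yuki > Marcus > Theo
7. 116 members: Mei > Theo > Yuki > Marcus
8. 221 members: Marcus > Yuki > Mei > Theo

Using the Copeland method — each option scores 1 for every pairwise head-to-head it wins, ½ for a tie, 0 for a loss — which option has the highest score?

Mei

Marcus: beats Theo; loses to Yuki and Mei → score 1.
Yuki: beats Marcus; loses to Theo and Mei → score 1.
Theo: beats Yuki; loses to Marcus and Mei → score 1.
Mei: beats Marcus, Yuki, and Theo → score 3.
Mei has the best pairwise record.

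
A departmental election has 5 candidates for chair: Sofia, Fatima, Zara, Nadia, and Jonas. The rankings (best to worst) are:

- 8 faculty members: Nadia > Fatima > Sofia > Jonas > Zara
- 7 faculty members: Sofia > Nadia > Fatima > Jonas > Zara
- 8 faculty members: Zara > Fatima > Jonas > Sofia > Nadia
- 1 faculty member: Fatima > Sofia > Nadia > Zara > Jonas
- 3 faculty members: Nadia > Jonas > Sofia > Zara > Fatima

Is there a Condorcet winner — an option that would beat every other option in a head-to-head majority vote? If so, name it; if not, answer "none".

none

Checking pairwise contests:
Fatima beats Sofia 17–10.
Nadia beats Fatima 18–9.
Sofia beats Zara 19–8.
Sofia beats Nadia 16–11.
Sofia beats Jonas 16–11.
Every option loses at least one head-to-head, so there is no Condorcet winner.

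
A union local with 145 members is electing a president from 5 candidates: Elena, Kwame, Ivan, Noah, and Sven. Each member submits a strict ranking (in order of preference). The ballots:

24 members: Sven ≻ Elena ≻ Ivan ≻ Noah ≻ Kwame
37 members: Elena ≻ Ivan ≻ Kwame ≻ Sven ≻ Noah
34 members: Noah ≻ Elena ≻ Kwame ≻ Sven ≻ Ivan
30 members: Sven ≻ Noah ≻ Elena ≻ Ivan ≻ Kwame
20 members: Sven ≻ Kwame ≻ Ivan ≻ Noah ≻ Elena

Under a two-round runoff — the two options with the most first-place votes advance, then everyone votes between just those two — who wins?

Sven

Round 1 first-place votes: Elena 37, Kwame 0, Ivan 0, Noah 34, Sven 74.
Sven and Elena advance.
Runoff: Sven is preferred to Elena by 74 voters; Elena by 71.
Sven wins the runoff.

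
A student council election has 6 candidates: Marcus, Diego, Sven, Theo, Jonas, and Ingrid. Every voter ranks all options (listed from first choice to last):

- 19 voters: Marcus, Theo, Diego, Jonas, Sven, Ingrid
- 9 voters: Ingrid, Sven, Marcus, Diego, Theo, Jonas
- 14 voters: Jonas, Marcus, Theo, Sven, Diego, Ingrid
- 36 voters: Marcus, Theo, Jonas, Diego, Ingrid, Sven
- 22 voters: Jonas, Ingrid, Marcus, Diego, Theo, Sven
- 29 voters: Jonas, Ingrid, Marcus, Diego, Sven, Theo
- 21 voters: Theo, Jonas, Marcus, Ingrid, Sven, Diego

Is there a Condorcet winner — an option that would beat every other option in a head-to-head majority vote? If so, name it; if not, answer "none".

none

Checking pairwise contests:
Jonas beats Marcus 86–64.
Marcus beats Diego 150–0.
Marcus beats Sven 141–9.
Marcus beats Theo 129–21.
Theo beats Jonas 85–65.
Marcus beats Ingrid 90–60.
Every option loses at least one head-to-head, so there is no Condorcet winner.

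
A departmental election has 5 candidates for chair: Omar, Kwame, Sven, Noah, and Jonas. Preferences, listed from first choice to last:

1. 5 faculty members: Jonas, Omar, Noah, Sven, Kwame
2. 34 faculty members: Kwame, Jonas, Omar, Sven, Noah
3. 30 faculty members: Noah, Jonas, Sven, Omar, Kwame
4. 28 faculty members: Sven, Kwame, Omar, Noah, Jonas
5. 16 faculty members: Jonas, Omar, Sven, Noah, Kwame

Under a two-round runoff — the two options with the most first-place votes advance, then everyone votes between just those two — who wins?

Kwame

Round 1 first-place votes: Omar 0, Kwame 34, Sven 28, Noah 30, Jonas 21.
Kwame and Noah advance.
Runoff: Kwame is preferred to Noah by 62 voters; Noah by 51.
Kwame wins the runoff.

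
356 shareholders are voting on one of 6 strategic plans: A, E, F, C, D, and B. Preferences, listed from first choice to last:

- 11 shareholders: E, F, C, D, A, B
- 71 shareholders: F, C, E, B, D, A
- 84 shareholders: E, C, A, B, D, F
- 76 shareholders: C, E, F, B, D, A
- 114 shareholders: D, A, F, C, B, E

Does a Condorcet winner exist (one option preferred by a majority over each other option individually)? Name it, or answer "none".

none

Checking pairwise contests:
E beats A 242–114.
F beats E 185–171.
A beats F 198–158.
F beats C 196–160.
E beats D 242–114.
A beats B 209–147.
Every option loses at least one head-to-head, so there is no Condorcet winner.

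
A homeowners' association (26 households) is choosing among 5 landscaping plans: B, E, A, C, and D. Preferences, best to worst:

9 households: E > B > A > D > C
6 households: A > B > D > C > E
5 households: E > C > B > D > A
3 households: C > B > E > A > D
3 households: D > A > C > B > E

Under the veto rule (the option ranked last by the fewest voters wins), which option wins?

B

Last-place votes: B 0, E 9, A 5, C 9, D 3.
B is ranked last by the fewest voters, so B wins.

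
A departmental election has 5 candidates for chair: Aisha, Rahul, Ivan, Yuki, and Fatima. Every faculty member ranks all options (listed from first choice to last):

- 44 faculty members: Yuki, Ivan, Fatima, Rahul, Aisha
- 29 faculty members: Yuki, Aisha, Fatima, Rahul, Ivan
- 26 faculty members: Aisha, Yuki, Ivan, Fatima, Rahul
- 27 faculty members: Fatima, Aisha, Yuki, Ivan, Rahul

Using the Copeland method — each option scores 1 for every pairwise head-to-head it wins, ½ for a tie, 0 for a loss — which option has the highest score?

Aisha: beats Rahul and Ivan; loses to Yuki and Fatima → score 2.
Rahul: loses to Aisha, Ivan, Yuki, and Fatima → score 0.
Ivan: beats Rahul and Fatima; loses to Aisha and Yuki → score 2.
Yuki: beats Aisha, Rahul, Ivan, and Fatima → score 4.
Fatima: beats Aisha and Rahul; loses to Ivan and Yuki → score 2.
Yuki has the best pairwise record.

Yuki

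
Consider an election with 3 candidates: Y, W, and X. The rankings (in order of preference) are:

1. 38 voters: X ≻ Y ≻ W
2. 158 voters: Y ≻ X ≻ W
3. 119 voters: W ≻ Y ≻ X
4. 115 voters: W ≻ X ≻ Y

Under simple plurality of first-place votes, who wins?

W

First-place votes: Y 158, W 234, X 38.
W has the most first-place votes.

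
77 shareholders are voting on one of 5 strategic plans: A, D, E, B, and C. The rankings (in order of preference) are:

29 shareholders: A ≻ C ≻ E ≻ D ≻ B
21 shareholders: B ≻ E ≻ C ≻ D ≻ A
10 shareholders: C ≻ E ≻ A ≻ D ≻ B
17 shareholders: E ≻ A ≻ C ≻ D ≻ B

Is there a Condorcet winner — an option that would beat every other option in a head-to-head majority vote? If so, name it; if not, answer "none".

none

Checking pairwise contests:
E beats A 48–29.
A beats D 56–21.
C beats E 39–38.
A beats B 56–21.
A beats C 46–31.
Every option loses at least one head-to-head, so there is no Condorcet winner.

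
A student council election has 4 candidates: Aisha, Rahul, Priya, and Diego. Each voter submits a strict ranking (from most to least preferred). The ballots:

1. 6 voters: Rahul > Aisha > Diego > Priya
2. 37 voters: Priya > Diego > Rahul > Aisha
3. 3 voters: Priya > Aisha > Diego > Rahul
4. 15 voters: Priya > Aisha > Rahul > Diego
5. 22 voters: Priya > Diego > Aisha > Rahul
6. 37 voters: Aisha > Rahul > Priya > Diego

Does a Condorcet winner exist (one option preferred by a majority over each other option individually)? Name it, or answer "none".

Priya vs Aisha: 77–43 for Priya.
Priya vs Rahul: 77–43 for Priya.
Priya vs Diego: 114–6 for Priya.
Priya beats every other option head-to-head.

Priya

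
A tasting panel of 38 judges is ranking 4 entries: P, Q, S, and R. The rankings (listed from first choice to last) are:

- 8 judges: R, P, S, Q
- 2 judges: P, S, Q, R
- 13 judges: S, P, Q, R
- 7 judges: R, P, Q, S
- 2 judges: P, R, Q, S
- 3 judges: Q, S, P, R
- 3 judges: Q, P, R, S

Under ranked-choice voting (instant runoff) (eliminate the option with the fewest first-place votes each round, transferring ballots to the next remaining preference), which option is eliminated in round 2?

Round 1: P 4, Q 6, S 13, R 15. Eliminate P.
Round 2: Q 6, S 15, R 17. Eliminate Q.

Q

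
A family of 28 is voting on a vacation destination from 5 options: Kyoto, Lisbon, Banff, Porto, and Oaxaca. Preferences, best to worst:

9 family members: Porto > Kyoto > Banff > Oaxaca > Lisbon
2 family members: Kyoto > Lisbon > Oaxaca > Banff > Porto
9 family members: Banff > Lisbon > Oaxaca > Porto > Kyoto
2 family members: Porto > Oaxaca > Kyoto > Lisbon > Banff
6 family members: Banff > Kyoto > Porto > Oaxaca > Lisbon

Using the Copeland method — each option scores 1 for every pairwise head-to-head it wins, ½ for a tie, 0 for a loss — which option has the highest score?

Banff

Kyoto: beats Lisbon and Oaxaca; loses to Banff and Porto → score 2.
Lisbon: loses to Kyoto, Banff, Porto, and Oaxaca → score 0.
Banff: beats Kyoto, Lisbon, Porto, and Oaxaca → score 4.
Porto: beats Kyoto, Lisbon, and Oaxaca; loses to Banff → score 3.
Oaxaca: beats Lisbon; loses to Kyoto, Banff, and Porto → score 1.
Banff has the best pairwise record.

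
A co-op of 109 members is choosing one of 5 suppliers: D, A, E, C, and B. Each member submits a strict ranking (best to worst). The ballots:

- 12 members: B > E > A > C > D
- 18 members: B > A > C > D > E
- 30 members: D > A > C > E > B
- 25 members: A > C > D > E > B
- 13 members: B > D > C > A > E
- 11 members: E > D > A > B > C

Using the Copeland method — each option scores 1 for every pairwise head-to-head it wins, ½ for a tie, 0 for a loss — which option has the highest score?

A

D: beats E and B; loses to A and C → score 2.
A: beats D, E, C, and B → score 4.
E: beats B; loses to D, A, and C → score 1.
C: beats D, E, and B; loses to A → score 3.
B: loses to D, A, E, and C → score 0.
A has the best pairwise record.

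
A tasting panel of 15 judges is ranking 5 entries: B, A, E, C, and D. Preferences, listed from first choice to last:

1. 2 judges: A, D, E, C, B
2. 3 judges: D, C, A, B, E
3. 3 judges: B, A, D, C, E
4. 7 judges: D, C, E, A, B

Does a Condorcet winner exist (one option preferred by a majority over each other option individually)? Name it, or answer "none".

D vs B: 12–3 for D.
D vs A: 10–5 for D.
D vs E: 15–0 for D.
D vs C: 15–0 for D.
D beats every other option head-to-head.

D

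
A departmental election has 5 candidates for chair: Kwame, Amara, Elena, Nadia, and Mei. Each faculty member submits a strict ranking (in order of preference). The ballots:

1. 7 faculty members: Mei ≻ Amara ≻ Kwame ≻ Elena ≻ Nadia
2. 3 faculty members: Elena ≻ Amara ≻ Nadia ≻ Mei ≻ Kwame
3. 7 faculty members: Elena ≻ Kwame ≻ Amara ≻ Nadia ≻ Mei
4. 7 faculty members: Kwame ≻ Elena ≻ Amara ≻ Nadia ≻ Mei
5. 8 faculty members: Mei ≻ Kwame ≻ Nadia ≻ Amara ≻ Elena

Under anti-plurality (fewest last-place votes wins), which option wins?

Last-place votes: Kwame 3, Amara 0, Elena 8, Nadia 7, Mei 14.
Amara is ranked last by the fewest voters, so Amara wins.

Amara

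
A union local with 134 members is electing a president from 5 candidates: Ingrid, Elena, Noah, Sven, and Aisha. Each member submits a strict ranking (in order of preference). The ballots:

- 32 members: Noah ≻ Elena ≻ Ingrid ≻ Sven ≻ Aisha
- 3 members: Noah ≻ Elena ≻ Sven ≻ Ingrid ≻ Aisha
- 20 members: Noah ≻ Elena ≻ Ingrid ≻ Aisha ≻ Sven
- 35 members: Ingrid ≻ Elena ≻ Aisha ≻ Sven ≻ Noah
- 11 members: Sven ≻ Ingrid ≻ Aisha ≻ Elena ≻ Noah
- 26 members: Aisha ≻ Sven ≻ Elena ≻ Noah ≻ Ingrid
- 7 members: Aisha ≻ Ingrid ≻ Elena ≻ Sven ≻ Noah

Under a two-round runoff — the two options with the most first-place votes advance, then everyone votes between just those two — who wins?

Noah

Round 1 first-place votes: Ingrid 35, Elena 0, Noah 55, Sven 11, Aisha 33.
Noah and Ingrid advance.
Runoff: Noah is preferred to Ingrid by 81 voters; Ingrid by 53.
Noah wins the runoff.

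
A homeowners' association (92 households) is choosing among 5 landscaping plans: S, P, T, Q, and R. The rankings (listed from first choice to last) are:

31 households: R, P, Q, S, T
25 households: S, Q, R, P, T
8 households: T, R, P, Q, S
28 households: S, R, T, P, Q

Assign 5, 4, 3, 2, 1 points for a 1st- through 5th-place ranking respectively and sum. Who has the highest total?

S: 31·2 + 25·5 + 8·1 + 28·5 = 335
P: 31·4 + 25·2 + 8·3 + 28·2 = 254
T: 31·1 + 25·1 + 8·5 + 28·3 = 180
Q: 31·3 + 25·4 + 8·2 + 28·1 = 237
R: 31·5 + 25·3 + 8·4 + 28·4 = 374
R has the highest Borda score (374).

R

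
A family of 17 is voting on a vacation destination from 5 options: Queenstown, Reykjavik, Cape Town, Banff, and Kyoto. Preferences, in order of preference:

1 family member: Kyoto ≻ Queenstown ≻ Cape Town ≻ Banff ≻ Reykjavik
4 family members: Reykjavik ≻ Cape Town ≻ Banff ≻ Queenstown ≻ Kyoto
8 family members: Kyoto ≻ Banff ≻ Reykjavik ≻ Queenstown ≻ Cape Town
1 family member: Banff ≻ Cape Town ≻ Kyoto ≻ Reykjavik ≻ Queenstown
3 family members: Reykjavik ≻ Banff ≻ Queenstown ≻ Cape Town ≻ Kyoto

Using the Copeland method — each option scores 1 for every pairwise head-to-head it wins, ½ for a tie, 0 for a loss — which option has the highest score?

Kyoto

Queenstown: beats Cape Town; loses to Reykjavik, Banff, and Kyoto → score 1.
Reykjavik: beats Queenstown and Cape Town; loses to Banff and Kyoto → score 2.
Cape Town: loses to Queenstown, Reykjavik, Banff, and Kyoto → score 0.
Banff: beats Queenstown, Reykjavik, and Cape Town; loses to Kyoto → score 3.
Kyoto: beats Queenstown, Reykjavik, Cape Town, and Banff → score 4.
Kyoto has the best pairwise record.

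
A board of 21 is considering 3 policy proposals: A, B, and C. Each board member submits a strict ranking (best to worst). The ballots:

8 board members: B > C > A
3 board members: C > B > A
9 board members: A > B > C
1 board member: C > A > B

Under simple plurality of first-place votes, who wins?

A

First-place votes: A 9, B 8, C 4.
A has the most first-place votes.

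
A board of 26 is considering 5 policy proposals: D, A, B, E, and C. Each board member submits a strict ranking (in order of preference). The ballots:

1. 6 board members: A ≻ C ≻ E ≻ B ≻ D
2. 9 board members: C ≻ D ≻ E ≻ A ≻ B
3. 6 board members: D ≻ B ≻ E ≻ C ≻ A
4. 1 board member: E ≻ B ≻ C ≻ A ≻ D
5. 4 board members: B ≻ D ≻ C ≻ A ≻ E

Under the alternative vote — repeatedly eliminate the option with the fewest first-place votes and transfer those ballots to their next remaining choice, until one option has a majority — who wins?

C

Round 1: D 6, A 6, B 4, E 1, C 9. Eliminate E.
Round 2: D 6, A 6, B 5, C 9. Eliminate B.
Round 3: D 10, A 6, C 10. Eliminate A.
Round 4: D 10, C 16. C has a majority.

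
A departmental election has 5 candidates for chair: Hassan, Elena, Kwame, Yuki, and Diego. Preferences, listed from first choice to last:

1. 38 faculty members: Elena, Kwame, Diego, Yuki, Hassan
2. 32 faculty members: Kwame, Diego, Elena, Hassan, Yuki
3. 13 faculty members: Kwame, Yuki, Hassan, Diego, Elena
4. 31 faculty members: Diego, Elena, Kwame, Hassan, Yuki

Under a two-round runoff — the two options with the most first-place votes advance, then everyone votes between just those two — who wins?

Round 1 first-place votes: Hassan 0, Elena 38, Kwame 45, Yuki 0, Diego 31.
Kwame and Elena advance.
Runoff: Kwame is preferred to Elena by 45 voters; Elena by 69.
Elena wins the runoff.

Elena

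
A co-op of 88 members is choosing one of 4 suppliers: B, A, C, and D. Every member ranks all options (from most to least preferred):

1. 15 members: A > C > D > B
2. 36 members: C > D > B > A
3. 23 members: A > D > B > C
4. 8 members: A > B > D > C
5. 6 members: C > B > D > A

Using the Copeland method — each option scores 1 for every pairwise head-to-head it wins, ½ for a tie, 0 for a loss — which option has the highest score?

B: loses to A, C, and D → score 0.
A: beats B, C, and D → score 3.
C: beats B and D; loses to A → score 2.
D: beats B; loses to A and C → score 1.
A has the best pairwise record.

A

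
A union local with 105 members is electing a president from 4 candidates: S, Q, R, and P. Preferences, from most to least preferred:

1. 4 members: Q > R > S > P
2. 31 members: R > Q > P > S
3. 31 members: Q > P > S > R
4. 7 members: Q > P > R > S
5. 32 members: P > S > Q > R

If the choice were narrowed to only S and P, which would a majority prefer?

P

Voters preferring S to P: 4; preferring P to S: 101.
P wins the head-to-head.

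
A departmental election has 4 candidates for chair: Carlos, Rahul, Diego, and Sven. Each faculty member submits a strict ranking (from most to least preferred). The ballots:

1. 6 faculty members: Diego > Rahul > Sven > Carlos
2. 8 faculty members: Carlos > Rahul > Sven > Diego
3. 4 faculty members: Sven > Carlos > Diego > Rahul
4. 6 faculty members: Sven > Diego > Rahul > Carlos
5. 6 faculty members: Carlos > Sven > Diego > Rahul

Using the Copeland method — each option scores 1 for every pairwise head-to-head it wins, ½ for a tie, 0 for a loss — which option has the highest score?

Carlos: beats Rahul and Diego; loses to Sven → score 2.
Rahul: loses to Carlos, Diego, and Sven → score 0.
Diego: beats Rahul; loses to Carlos and Sven → score 1.
Sven: beats Carlos, Rahul, and Diego → score 3.
Sven has the best pairwise record.

Sven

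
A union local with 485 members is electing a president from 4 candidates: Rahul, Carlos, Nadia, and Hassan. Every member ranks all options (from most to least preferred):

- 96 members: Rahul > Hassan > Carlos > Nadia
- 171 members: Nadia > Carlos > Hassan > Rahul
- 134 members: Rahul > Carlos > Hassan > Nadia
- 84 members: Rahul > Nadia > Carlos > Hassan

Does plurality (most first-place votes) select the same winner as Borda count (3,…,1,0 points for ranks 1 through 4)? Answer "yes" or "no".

Plurality — first-place votes: Rahul 314, Carlos 0, Nadia 171, Hassan 0. Winner: Rahul.
Borda — scores: Rahul 942, Carlos 790, Nadia 681, Hassan 497. Winner: Rahul.
The two methods agree.

yes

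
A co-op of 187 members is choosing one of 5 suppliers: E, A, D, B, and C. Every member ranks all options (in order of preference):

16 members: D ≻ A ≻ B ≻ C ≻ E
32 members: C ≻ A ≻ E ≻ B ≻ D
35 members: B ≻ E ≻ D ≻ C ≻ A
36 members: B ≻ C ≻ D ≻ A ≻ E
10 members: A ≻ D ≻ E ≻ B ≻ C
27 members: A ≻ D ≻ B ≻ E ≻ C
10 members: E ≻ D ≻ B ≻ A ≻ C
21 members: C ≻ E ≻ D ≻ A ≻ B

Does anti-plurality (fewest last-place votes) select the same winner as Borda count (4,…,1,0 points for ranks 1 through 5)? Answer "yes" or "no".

Anti-plurality — last-place votes: E 52, A 35, D 32, B 21, C 47. Winner: B.
Borda — scores: E 319, A 359, D 389, B 432, C 371. Winner: B.
The two methods agree.

yes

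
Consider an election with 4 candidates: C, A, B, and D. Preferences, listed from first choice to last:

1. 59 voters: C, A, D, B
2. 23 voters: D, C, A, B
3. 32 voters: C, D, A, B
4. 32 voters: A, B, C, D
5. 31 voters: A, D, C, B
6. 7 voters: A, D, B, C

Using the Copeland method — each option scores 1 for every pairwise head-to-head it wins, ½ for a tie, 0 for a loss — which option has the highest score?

C

C: beats A, B, and D → score 3.
A: beats B and D; loses to C → score 2.
B: loses to C, A, and D → score 0.
D: beats B; loses to C and A → score 1.
C has the best pairwise record.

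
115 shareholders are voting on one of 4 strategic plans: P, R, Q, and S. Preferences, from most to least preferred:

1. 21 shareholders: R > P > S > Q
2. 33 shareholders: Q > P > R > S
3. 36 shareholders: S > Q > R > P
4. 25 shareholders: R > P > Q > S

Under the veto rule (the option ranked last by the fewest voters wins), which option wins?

Last-place votes: P 36, R 0, Q 21, S 58.
R is ranked last by the fewest voters, so R wins.

R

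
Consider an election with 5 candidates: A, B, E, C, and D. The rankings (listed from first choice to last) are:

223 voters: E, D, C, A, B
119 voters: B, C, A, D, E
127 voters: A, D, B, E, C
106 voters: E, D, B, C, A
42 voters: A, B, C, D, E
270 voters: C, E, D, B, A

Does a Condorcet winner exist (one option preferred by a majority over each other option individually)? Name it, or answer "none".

E vs A: 599–288 for E.
E vs B: 599–288 for E.
E vs C: 456–431 for E.
E vs D: 599–288 for E.
E beats every other option head-to-head.

E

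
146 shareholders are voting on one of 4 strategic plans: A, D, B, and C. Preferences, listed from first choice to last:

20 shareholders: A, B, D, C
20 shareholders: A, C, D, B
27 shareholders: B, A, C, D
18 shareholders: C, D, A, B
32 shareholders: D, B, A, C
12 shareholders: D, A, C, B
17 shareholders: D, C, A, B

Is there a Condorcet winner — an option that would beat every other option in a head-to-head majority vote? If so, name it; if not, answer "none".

D

D vs A: 79–67 for D.
D vs B: 99–47 for D.
D vs C: 81–65 for D.
D beats every other option head-to-head.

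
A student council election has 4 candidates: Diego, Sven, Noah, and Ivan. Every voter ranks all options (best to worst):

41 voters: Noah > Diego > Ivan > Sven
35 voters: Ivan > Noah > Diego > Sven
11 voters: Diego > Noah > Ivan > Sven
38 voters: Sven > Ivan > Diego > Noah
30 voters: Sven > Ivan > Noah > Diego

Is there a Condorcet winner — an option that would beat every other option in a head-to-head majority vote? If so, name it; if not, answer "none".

Ivan vs Diego: 103–52 for Ivan.
Ivan vs Sven: 87–68 for Ivan.
Ivan vs Noah: 103–52 for Ivan.
Ivan beats every other option head-to-head.

Ivan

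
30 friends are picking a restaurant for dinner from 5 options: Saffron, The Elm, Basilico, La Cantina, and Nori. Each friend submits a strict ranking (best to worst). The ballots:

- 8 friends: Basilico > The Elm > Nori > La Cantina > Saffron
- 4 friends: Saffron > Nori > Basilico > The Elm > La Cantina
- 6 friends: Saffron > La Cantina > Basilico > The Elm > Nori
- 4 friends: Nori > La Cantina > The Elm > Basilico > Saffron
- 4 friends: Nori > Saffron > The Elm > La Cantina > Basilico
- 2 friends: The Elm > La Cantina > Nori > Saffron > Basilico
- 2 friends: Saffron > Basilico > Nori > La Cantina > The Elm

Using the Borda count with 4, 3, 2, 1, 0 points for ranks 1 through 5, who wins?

Saffron: 8·0 + 4·4 + 6·4 + 4·0 + 4·3 + 2·1 + 2·4 = 62
The Elm: 8·3 + 4·1 + 6·1 + 4·2 + 4·2 + 2·4 + 2·0 = 58
Basilico: 8·4 + 4·2 + 6·2 + 4·1 + 4·0 + 2·0 + 2·3 = 62
La Cantina: 8·1 + 4·0 + 6·3 + 4·3 + 4·1 + 2·3 + 2·1 = 50
Nori: 8·2 + 4·3 + 6·0 + 4·4 + 4·4 + 2·2 + 2·2 = 68
Nori has the highest Borda score (68).

Nori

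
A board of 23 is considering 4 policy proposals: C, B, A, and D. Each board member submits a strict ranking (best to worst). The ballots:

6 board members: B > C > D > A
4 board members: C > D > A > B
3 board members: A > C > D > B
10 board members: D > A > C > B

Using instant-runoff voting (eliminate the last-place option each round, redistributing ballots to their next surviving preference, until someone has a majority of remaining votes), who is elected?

C

Round 1: C 4, B 6, A 3, D 10. Eliminate A.
Round 2: C 7, B 6, D 10. Eliminate B.
Round 3: C 13, D 10. C has a majority.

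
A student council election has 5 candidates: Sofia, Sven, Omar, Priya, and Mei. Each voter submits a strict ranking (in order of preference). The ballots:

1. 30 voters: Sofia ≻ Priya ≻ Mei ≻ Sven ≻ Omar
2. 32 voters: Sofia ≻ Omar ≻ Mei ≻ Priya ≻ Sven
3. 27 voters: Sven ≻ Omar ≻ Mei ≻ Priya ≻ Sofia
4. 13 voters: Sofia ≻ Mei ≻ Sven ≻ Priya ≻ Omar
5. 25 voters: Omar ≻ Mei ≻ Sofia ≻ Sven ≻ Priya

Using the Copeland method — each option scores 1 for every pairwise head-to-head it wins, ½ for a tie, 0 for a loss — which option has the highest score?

Sofia

Sofia: beats Sven, Omar, Priya, and Mei → score 4.
Sven: beats Omar and Priya; loses to Sofia and Mei → score 2.
Omar: beats Priya and Mei; loses to Sofia and Sven → score 2.
Priya: loses to Sofia, Sven, Omar, and Mei → score 0.
Mei: beats Sven and Priya; loses to Sofia and Omar → score 2.
Sofia has the best pairwise record.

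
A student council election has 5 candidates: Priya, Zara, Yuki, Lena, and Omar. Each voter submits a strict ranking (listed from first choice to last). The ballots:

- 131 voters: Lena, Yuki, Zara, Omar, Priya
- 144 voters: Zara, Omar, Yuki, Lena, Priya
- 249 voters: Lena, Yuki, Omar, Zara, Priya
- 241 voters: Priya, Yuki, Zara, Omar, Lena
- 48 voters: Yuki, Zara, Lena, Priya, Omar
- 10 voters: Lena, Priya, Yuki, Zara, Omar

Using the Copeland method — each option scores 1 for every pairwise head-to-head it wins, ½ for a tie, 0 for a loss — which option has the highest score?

Priya: loses to Zara, Yuki, Lena, and Omar → score 0.
Zara: beats Priya, Lena, and Omar; loses to Yuki → score 3.
Yuki: beats Priya, Zara, Lena, and Omar → score 4.
Lena: beats Priya and Omar; loses to Zara and Yuki → score 2.
Omar: beats Priya; loses to Zara, Yuki, and Lena → score 1.
Yuki has the best pairwise record.

Yuki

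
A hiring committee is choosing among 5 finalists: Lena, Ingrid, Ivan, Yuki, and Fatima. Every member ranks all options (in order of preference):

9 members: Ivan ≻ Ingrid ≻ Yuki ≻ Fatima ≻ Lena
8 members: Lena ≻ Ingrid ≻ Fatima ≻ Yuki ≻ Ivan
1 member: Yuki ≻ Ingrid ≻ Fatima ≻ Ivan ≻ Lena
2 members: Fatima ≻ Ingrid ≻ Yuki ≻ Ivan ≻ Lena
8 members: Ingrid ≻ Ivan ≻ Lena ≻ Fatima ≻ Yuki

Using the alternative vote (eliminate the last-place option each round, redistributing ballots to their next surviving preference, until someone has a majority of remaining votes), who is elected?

Ingrid

Round 1: Lena 8, Ingrid 8, Ivan 9, Yuki 1, Fatima 2. Eliminate Yuki.
Round 2: Lena 8, Ingrid 9, Ivan 9, Fatima 2. Eliminate Fatima.
Round 3: Lena 8, Ingrid 11, Ivan 9. Eliminate Lena.
Round 4: Ingrid 19, Ivan 9. Ingrid has a majority.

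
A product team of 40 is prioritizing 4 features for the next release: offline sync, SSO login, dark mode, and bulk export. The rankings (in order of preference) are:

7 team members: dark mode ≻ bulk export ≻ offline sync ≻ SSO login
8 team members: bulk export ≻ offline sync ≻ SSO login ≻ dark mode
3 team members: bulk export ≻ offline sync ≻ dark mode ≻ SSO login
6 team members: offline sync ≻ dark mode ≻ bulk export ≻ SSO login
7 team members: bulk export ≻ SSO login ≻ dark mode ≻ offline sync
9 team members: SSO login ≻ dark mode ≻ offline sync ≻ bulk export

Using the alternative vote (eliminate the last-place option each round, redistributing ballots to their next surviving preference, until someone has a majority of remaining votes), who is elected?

dark mode

Round 1: offline sync 6, SSO login 9, dark mode 7, bulk export 18. Eliminate offline sync.
Round 2: SSO login 9, dark mode 13, bulk export 18. Eliminate SSO login.
Round 3: dark mode 22, bulk export 18. Dark mode has a majority.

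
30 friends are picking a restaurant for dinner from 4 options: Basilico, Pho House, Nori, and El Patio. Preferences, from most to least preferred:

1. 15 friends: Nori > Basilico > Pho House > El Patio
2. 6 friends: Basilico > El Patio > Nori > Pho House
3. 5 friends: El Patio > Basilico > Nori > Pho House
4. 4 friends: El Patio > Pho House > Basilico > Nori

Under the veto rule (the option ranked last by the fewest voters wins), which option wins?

Basilico

Last-place votes: Basilico 0, Pho House 11, Nori 4, El Patio 15.
Basilico is ranked last by the fewest voters, so Basilico wins.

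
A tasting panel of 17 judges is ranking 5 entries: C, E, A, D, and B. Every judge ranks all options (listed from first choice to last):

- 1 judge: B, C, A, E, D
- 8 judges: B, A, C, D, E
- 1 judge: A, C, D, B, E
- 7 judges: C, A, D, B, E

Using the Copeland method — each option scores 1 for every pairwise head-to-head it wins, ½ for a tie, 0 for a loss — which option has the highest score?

C: beats E and D; loses to A and B → score 2.
E: loses to C, A, D, and B → score 0.
A: beats C, E, and D; loses to B → score 3.
D: beats E; loses to C, A, and B → score 1.
B: beats C, E, A, and D → score 4.
B has the best pairwise record.

B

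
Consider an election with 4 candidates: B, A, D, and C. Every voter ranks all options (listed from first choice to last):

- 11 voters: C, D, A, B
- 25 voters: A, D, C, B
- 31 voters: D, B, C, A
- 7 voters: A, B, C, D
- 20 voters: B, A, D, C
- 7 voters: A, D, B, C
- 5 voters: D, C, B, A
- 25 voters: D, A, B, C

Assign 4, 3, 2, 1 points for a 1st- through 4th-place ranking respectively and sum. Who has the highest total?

B: 11·1 + 25·1 + 31·3 + 7·3 + 20·4 + 7·2 + 5·2 + 25·2 = 304
A: 11·2 + 25·4 + 31·1 + 7·4 + 20·3 + 7·4 + 5·1 + 25·3 = 349
D: 11·3 + 25·3 + 31·4 + 7·1 + 20·2 + 7·3 + 5·4 + 25·4 = 420
C: 11·4 + 25·2 + 31·2 + 7·2 + 20·1 + 7·1 + 5·3 + 25·1 = 237
D has the highest Borda score (420).

D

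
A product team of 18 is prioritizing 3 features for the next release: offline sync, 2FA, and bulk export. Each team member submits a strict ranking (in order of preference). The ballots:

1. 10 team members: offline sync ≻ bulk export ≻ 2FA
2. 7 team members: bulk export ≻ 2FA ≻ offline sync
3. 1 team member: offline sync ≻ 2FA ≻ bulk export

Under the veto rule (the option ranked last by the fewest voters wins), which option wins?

bulk export

Last-place votes: offline sync 7, 2FA 10, bulk export 1.
bulk export is ranked last by the fewest voters, so bulk export wins.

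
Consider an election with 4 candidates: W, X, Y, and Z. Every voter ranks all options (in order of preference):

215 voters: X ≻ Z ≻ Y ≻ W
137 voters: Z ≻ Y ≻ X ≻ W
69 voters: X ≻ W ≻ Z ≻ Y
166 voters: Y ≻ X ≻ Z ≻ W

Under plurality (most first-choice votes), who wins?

First-place votes: W 0, X 284, Y 166, Z 137.
X has the most first-place votes.

X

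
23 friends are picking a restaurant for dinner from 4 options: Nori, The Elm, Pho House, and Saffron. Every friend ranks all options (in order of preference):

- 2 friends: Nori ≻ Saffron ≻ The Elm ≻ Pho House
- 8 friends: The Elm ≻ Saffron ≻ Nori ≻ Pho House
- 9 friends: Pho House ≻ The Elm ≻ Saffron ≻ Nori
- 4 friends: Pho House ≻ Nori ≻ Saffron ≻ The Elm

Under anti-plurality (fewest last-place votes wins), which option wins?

Saffron

Last-place votes: Nori 9, The Elm 4, Pho House 10, Saffron 0.
Saffron is ranked last by the fewest voters, so Saffron wins.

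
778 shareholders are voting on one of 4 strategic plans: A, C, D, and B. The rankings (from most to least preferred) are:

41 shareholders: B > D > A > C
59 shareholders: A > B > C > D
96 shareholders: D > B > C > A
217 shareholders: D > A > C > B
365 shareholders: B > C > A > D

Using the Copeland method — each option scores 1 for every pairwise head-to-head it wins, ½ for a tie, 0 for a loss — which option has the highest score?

B

A: beats D; loses to C and B → score 1.
C: beats A and D; loses to B → score 2.
D: loses to A, C, and B → score 0.
B: beats A, C, and D → score 3.
B has the best pairwise record.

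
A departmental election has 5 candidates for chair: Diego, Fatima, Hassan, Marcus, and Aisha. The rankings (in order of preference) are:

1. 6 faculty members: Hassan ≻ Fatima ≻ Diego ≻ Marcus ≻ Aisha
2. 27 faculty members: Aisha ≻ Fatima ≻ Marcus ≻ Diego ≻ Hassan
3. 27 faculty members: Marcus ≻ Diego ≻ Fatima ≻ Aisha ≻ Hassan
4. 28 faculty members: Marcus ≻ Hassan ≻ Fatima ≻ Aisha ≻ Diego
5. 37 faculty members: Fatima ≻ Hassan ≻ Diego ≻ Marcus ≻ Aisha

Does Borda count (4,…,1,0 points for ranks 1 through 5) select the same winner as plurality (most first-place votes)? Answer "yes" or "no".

Borda — scores: Diego 194, Fatima 357, Hassan 219, Marcus 317, Aisha 163. Winner: Fatima.
Plurality — first-place votes: Diego 0, Fatima 37, Hassan 6, Marcus 55, Aisha 27. Winner: Marcus.
The two methods disagree.

no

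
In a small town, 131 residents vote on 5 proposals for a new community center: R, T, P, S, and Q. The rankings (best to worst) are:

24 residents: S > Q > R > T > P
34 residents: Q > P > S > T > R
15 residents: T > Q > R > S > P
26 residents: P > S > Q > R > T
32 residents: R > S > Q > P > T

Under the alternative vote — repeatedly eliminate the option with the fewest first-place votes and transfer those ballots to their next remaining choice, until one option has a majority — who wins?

Round 1: R 32, T 15, P 26, S 24, Q 34. Eliminate T.
Round 2: R 32, P 26, S 24, Q 49. Eliminate S.
Round 3: R 32, P 26, Q 73. Q has a majority.

Q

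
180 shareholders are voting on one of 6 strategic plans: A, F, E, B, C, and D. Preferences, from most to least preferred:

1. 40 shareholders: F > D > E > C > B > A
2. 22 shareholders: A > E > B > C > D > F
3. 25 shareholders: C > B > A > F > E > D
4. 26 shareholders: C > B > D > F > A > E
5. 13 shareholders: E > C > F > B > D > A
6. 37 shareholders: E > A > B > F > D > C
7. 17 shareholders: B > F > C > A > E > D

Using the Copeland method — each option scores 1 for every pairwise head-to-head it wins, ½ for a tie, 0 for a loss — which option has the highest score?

F

A: beats D; ties E; loses to F, B, and C → score 1.5.
F: beats A, E, C, and D; loses to B → score 4.
E: beats B, C, and D; ties A; loses to F → score 3.5.
B: beats A, F, and D; loses to E and C → score 3.
C: beats A, B, and D; loses to F and E → score 3.
D: loses to A, F, E, B, and C → score 0.
F has the best pairwise record.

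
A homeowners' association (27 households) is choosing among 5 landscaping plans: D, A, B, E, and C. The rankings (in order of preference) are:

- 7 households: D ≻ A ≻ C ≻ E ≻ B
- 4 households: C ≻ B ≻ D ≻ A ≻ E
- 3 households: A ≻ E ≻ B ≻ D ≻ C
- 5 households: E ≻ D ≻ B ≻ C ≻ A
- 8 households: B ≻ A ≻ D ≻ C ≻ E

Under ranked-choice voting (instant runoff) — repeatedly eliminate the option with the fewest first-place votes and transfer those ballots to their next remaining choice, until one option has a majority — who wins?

Round 1: D 7, A 3, B 8, E 5, C 4. Eliminate A.
Round 2: D 7, B 8, E 8, C 4. Eliminate C.
Round 3: D 7, B 12, E 8. Eliminate D.
Round 4: B 12, E 15. E has a majority.

E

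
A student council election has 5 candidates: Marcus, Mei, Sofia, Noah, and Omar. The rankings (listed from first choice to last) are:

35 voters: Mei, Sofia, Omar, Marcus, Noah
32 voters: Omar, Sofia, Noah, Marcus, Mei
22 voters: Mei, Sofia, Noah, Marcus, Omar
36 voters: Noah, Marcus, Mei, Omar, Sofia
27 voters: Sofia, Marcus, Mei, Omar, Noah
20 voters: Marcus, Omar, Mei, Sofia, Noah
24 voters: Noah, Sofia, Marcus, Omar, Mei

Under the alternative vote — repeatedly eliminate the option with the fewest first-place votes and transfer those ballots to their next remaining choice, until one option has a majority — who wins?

Round 1: Marcus 20, Mei 57, Sofia 27, Noah 60, Omar 32. Eliminate Marcus.
Round 2: Mei 57, Sofia 27, Noah 60, Omar 52. Eliminate Sofia.
Round 3: Mei 84, Noah 60, Omar 52. Eliminate Omar.
Round 4: Mei 104, Noah 92. Mei has a majority.

Mei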